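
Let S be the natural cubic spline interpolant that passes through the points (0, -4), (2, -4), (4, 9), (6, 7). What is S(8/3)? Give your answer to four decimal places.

Write M_i for S''(x_i). With h_i = 2, 2, 2 and divided differences Δ_i = 0, 13/2, -1, the continuity of S' gives the tridiagonal system
  2·M_0 + 8·M_1 + 2·M_2 = 6(Δ_1 - Δ_0) = 39
  2·M_1 + 8·M_2 + 2·M_3 = 6(Δ_2 - Δ_1) = -45
Natural end conditions: M_0 = M_3 = 0.
Solving: M_0 = 0, M_1 = 67/10, M_2 = -73/10, M_3 = 0.
On [2, 4], S(t) = -4 + 67/15·(t - 2) + 67/20·(t - 2)² - 7/6·(t - 2)³.
With (t - 2) = 2/3: S(8/3) = 49/405.

0.1210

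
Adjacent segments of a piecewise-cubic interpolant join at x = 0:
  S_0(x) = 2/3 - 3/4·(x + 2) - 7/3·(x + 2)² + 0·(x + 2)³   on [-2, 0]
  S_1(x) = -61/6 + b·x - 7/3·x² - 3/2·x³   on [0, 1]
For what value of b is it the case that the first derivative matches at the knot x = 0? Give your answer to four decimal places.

S_0'(x) = -3/4 - 14/3·(x + 2) + 0·(x + 2)², so S_0'(0) = -121/12. On the right, S_1'(0) = b, so b = -121/12.

-10.0833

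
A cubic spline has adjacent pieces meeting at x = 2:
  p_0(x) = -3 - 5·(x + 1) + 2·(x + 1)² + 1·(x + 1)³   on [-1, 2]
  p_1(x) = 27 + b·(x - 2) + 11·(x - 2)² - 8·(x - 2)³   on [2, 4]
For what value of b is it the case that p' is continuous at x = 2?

34

p_0'(x) = -5 + 4·(x + 1) + 3·(x + 1)², so p_0'(2) = 34. On the right, p_1'(2) = b, so b = 34.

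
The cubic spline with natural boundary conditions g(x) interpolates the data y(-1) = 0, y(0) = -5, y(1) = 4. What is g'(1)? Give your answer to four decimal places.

12.5000

With σ_i denoting the second derivative at x_i, h_i = 1, 1, and Δ_i = (y_(i+1) − y_i)/h_i = -5, 9:
  1·σ_0 + 4·σ_1 + 1·σ_2 = 6(Δ_1 - Δ_0) = 84
Natural end conditions: σ_0 = σ_2 = 0.
Hence σ_0 = 0, σ_1 = 21, σ_2 = 0.
On [0, 1], g'(x) = b_1 + 2c_1·x + 3d_1·x² with b_1 = Δ_1 - h_1(2σ_1 + σ_2)/6 = 2, c_1 = σ_1/2 = 21/2, d_1 = (σ_2 - σ_1)/(6h_1) = -7/2. So g'(1) = 25/2.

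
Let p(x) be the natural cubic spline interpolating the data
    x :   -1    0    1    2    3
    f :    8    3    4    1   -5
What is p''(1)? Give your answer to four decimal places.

-8.1429

Put m_i = p'' at the i-th knot. Here h = (1, 1, 1, 1) and Δ = (-5, 1, -3, -6), so the interior equations h_(i-1)·m_(i-1) + 2(h_(i-1)+h_i)·m_i + h_i·m_(i+1) = 6(Δ_i − Δ_(i-1)) read
  1·m_0 + 4·m_1 + 1·m_2 = 6(Δ_1 - Δ_0) = 36
  1·m_1 + 4·m_2 + 1·m_3 = 6(Δ_2 - Δ_1) = -24
  1·m_2 + 4·m_3 + 1·m_4 = 6(Δ_3 - Δ_2) = -18
Natural end conditions: m_0 = m_4 = 0.
Solving the tridiagonal system: m_0 = 0, m_1 = 309/28, m_2 = -57/7, m_3 = -69/28, m_4 = 0.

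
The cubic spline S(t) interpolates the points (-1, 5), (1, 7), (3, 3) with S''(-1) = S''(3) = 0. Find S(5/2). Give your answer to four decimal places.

4.3516

Put M_i = S'' at the i-th knot. Here h = (2, 2) and Δ = (1, -2), so the interior equations h_(i-1)·M_(i-1) + 2(h_(i-1)+h_i)·M_i + h_i·M_(i+1) = 6(Δ_i − Δ_(i-1)) read
  2·M_0 + 8·M_1 + 2·M_2 = 6(Δ_1 - Δ_0) = -18
Natural end conditions: M_0 = M_2 = 0.
Solving: M_0 = 0, M_1 = -9/4, M_2 = 0.
On [1, 3], S(t) = 7 - 1/2·(t - 1) - 9/8·(t - 1)² + 3/16·(t - 1)³.
With (t - 1) = 3/2: S(5/2) = 557/128.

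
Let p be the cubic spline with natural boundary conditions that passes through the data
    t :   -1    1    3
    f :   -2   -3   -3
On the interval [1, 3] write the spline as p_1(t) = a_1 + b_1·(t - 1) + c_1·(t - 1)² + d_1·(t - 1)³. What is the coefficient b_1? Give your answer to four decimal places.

-0.2500

Write M_i for p''(x_i). With h_i = 2, 2 and divided differences Δ_i = -1/2, 0, the continuity of p' gives the tridiagonal system
  2·M_0 + 8·M_1 + 2·M_2 = 6(Δ_1 - Δ_0) = 3
Natural end conditions: M_0 = M_2 = 0.
Hence M_0 = 0, M_1 = 3/8, M_2 = 0.
On [1, 3], with p_1(t) = a_1 + b_1·(t - 1) + c_1·(t - 1)² + d_1·(t - 1)³: c_1 = M_1/2 = 3/16, d_1 = (M_2 - M_1)/(6h_1) = -1/32, b_1 = Δ_1 - h_1(2M_1 + M_2)/6 = -1/4.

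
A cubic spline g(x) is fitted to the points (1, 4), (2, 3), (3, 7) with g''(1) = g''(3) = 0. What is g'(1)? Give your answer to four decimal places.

Write M_i for g''(x_i). With h_i = 1, 1 and divided differences Δ_i = -1, 4, the continuity of g' gives the tridiagonal system
  1·M_0 + 4·M_1 + 1·M_2 = 6(Δ_1 - Δ_0) = 30
Natural end conditions: M_0 = M_2 = 0.
Solving: M_0 = 0, M_1 = 15/2, M_2 = 0.
On [1, 2], g'(x) = b_0 + 2c_0·(x - 1) + 3d_0·(x - 1)² with b_0 = Δ_0 - h_0(2M_0 + M_1)/6 = -9/4, c_0 = M_0/2 = 0, d_0 = (M_1 - M_0)/(6h_0) = 5/4. So g'(1) = -9/4.

-2.2500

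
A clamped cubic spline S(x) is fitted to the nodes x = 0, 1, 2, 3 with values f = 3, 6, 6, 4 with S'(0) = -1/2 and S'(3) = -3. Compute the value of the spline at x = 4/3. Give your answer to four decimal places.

6.5111

Let M_i = S''(x_i). Step sizes h_i = 1, 1, 1; slopes of the chords Δ_i = (y_(i+1) - y_i)/h_i = 3, 0, -2.
  1·M_0 + 4·M_1 + 1·M_2 = 6(Δ_1 - Δ_0) = -18
  1·M_1 + 4·M_2 + 1·M_3 = 6(Δ_2 - Δ_1) = -12
Clamped end conditions give two more equations: 2h_0·M_0 + h_0·M_1 = 6(Δ_0 - S'(0)) = 21 and h_2·M_2 + 2h_2·M_3 = 6(S'(3) - Δ_2) = -6.
Forward elimination and back-substitution give M_0 = 218/15, M_1 = -121/15, M_2 = -4/15, M_3 = -43/15.
On [1, 2], S(x) = 6 + 41/15·(x - 1) - 121/30·(x - 1)² + 13/10·(x - 1)³.
With (x - 1) = 1/3: S(4/3) = 293/45.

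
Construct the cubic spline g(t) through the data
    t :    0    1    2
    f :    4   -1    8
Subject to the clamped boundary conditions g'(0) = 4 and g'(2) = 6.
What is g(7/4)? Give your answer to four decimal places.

5.7734

Let M_i = g''(x_i). Step sizes h_i = 1, 1; slopes of the chords Δ_i = (y_(i+1) - y_i)/h_i = -5, 9.
  1·M_0 + 4·M_1 + 1·M_2 = 6(Δ_1 - Δ_0) = 84
Clamped end conditions give two more equations: 2h_0·M_0 + h_0·M_1 = 6(Δ_0 - g'(0)) = -54 and h_1·M_1 + 2h_1·M_2 = 6(g'(2) - Δ_1) = -18.
Solving: M_0 = -47, M_1 = 40, M_2 = -29.
On [1, 2], g(t) = -1 + 1/2·(t - 1) + 20·(t - 1)² - 23/2·(t - 1)³.
With (t - 1) = 3/4: g(7/4) = 739/128.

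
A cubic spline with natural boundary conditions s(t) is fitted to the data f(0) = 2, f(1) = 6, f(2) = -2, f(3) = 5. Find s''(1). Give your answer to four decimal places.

Let M_i = s''(x_i). Step sizes h_i = 1, 1, 1; slopes of the chords Δ_i = (y_(i+1) - y_i)/h_i = 4, -8, 7.
  1·M_0 + 4·M_1 + 1·M_2 = 6(Δ_1 - Δ_0) = -72
  1·M_1 + 4·M_2 + 1·M_3 = 6(Δ_2 - Δ_1) = 90
Natural end conditions: M_0 = M_3 = 0.
Solving: M_0 = 0, M_1 = -126/5, M_2 = 144/5, M_3 = 0.

-25.2000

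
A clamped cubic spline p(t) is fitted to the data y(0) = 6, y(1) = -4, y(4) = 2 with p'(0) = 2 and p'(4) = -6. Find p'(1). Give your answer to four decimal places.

-10.5000

With σ_i denoting the second derivative at x_i, h_i = 1, 3, and Δ_i = (y_(i+1) − y_i)/h_i = -10, 2:
  1·σ_0 + 8·σ_1 + 3·σ_2 = 6(Δ_1 - Δ_0) = 72
Clamped end conditions give two more equations: 2h_0·σ_0 + h_0·σ_1 = 6(Δ_0 - p'(0)) = -72 and h_1·σ_1 + 2h_1·σ_2 = 6(p'(4) - Δ_1) = -48.
Solving: σ_0 = -47, σ_1 = 22, σ_2 = -19.
On [1, 4], p'(t) = b_1 + 2c_1·(t - 1) + 3d_1·(t - 1)² with b_1 = Δ_1 - h_1(2σ_1 + σ_2)/6 = -21/2, c_1 = σ_1/2 = 11, d_1 = (σ_2 - σ_1)/(6h_1) = -41/18. So p'(1) = -21/2.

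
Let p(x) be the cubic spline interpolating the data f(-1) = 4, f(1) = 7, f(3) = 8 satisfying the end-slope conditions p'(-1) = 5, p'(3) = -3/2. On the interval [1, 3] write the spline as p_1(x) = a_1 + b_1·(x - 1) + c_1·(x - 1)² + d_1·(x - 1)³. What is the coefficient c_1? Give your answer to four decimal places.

With M_i denoting the second derivative at x_i, h_i = 2, 2, and Δ_i = (y_(i+1) − y_i)/h_i = 3/2, 1/2:
  2·M_0 + 8·M_1 + 2·M_2 = 6(Δ_1 - Δ_0) = -6
Clamped end conditions give two more equations: 2h_0·M_0 + h_0·M_1 = 6(Δ_0 - p'(-1)) = -21 and h_1·M_1 + 2h_1·M_2 = 6(p'(3) - Δ_1) = -12.
Solving the tridiagonal system: M_0 = -49/8, M_1 = 7/4, M_2 = -31/8.
On [1, 3], with p_1(x) = a_1 + b_1·(x - 1) + c_1·(x - 1)² + d_1·(x - 1)³: c_1 = M_1/2 = 7/8, d_1 = (M_2 - M_1)/(6h_1) = -15/32, b_1 = Δ_1 - h_1(2M_1 + M_2)/6 = 5/8.

0.8750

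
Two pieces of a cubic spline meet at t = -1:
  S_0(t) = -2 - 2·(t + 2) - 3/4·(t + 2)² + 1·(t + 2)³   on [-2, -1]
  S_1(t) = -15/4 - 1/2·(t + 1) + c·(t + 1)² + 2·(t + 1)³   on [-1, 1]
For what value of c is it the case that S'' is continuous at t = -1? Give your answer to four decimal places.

S_0''(t) = -3/2 + 6·(t + 2), so S_0''(-1) = 9/2. On the right, S_1''(-1) = 2c, so c = 9/4.

2.2500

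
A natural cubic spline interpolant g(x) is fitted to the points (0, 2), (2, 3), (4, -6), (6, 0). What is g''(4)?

With σ_i denoting the second derivative at x_i, h_i = 2, 2, 2, and Δ_i = (y_(i+1) − y_i)/h_i = 1/2, -9/2, 3:
  2·σ_0 + 8·σ_1 + 2·σ_2 = 6(Δ_1 - Δ_0) = -30
  2·σ_1 + 8·σ_2 + 2·σ_3 = 6(Δ_2 - Δ_1) = 45
Natural end conditions: σ_0 = σ_3 = 0.
Solving the tridiagonal system: σ_0 = 0, σ_1 = -11/2, σ_2 = 7, σ_3 = 0.

7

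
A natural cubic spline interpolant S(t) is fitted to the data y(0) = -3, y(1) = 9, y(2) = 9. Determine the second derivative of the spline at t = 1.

-18

With σ_i denoting the second derivative at x_i, h_i = 1, 1, and Δ_i = (y_(i+1) − y_i)/h_i = 12, 0:
  1·σ_0 + 4·σ_1 + 1·σ_2 = 6(Δ_1 - Δ_0) = -72
Natural end conditions: σ_0 = σ_2 = 0.
Solving: σ_0 = 0, σ_1 = -18, σ_2 = 0.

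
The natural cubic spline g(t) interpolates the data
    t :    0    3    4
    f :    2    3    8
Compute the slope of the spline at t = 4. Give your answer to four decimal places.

Let M_i = g''(x_i). Step sizes h_i = 3, 1; slopes of the chords Δ_i = (y_(i+1) - y_i)/h_i = 1/3, 5.
  3·M_0 + 8·M_1 + 1·M_2 = 6(Δ_1 - Δ_0) = 28
Natural end conditions: M_0 = M_2 = 0.
Solving the tridiagonal system: M_0 = 0, M_1 = 7/2, M_2 = 0.
On [3, 4], g'(t) = b_1 + 2c_1·(t - 3) + 3d_1·(t - 3)² with b_1 = Δ_1 - h_1(2M_1 + M_2)/6 = 23/6, c_1 = M_1/2 = 7/4, d_1 = (M_2 - M_1)/(6h_1) = -7/12. So g'(4) = 67/12.

5.5833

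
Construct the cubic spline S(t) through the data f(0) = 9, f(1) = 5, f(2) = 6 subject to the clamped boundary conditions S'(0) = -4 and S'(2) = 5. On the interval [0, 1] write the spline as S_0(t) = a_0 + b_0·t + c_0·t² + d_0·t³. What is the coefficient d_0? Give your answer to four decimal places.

1.5000

With M_i denoting the second derivative at x_i, h_i = 1, 1, and Δ_i = (y_(i+1) − y_i)/h_i = -4, 1:
  1·M_0 + 4·M_1 + 1·M_2 = 6(Δ_1 - Δ_0) = 30
Clamped end conditions give two more equations: 2h_0·M_0 + h_0·M_1 = 6(Δ_0 - S'(0)) = 0 and h_1·M_1 + 2h_1·M_2 = 6(S'(2) - Δ_1) = 24.
Hence M_0 = -3, M_1 = 6, M_2 = 9.
On [0, 1], with S_0(t) = a_0 + b_0·t + c_0·t² + d_0·t³: c_0 = M_0/2 = -3/2, d_0 = (M_1 - M_0)/(6h_0) = 3/2, b_0 = Δ_0 - h_0(2M_0 + M_1)/6 = -4.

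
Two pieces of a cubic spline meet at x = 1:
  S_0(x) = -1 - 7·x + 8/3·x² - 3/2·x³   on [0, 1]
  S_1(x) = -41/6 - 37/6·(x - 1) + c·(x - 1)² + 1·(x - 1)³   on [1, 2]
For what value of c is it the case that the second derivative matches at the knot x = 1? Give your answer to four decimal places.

S_0''(x) = 16/3 - 9·x, so S_0''(1) = -11/3. On the right, S_1''(1) = 2c, so c = -11/6.

-1.8333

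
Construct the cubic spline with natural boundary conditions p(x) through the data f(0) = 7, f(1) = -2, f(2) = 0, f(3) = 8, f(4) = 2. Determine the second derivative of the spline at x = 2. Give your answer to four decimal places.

Put M_i = p'' at the i-th knot. Here h = (1, 1, 1, 1) and Δ = (-9, 2, 8, -6), so the interior equations h_(i-1)·M_(i-1) + 2(h_(i-1)+h_i)·M_i + h_i·M_(i+1) = 6(Δ_i − Δ_(i-1)) read
  1·M_0 + 4·M_1 + 1·M_2 = 6(Δ_1 - Δ_0) = 66
  1·M_1 + 4·M_2 + 1·M_3 = 6(Δ_2 - Δ_1) = 36
  1·M_2 + 4·M_3 + 1·M_4 = 6(Δ_3 - Δ_2) = -84
Natural end conditions: M_0 = M_4 = 0.
Forward elimination and back-substitution give M_0 = 0, M_1 = 381/28, M_2 = 81/7, M_3 = -669/28, M_4 = 0.

11.5714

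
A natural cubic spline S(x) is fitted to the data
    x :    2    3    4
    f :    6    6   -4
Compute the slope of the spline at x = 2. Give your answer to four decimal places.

Let σ_i = S''(x_i). Step sizes h_i = 1, 1; slopes of the chords Δ_i = (y_(i+1) - y_i)/h_i = 0, -10.
  1·σ_0 + 4·σ_1 + 1·σ_2 = 6(Δ_1 - Δ_0) = -60
Natural end conditions: σ_0 = σ_2 = 0.
Solving the tridiagonal system: σ_0 = 0, σ_1 = -15, σ_2 = 0.
On [2, 3], S'(x) = b_0 + 2c_0·(x - 2) + 3d_0·(x - 2)² with b_0 = Δ_0 - h_0(2σ_0 + σ_1)/6 = 5/2, c_0 = σ_0/2 = 0, d_0 = (σ_1 - σ_0)/(6h_0) = -5/2. So S'(2) = 5/2.

2.5000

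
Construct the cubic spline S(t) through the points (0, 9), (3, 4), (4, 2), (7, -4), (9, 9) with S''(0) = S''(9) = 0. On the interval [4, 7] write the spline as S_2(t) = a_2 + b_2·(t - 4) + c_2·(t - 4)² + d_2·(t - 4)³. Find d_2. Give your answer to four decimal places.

0.4392

With M_i denoting the second derivative at x_i, h_i = 3, 1, 3, 2, and Δ_i = (y_(i+1) − y_i)/h_i = -5/3, -2, -2, 13/2:
  3·M_0 + 8·M_1 + 1·M_2 = 6(Δ_1 - Δ_0) = -2
  1·M_1 + 8·M_2 + 3·M_3 = 6(Δ_2 - Δ_1) = 0
  3·M_2 + 10·M_3 + 2·M_4 = 6(Δ_3 - Δ_2) = 51
Natural end conditions: M_0 = M_4 = 0.
Solving: M_0 = 0, M_1 = 11/558, M_2 = -602/279, M_3 = 1069/186, M_4 = 0.
On [4, 7], with S_2(t) = a_2 + b_2·(t - 4) + c_2·(t - 4)² + d_2·(t - 4)³: c_2 = M_2/2 = -301/279, d_2 = (M_3 - M_2)/(6h_2) = 4411/10044, b_2 = Δ_2 - h_2(2M_2 + M_3)/6 = -3031/1116.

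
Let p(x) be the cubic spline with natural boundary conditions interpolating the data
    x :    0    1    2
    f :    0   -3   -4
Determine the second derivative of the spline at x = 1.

3

Let M_i = p''(x_i). Step sizes h_i = 1, 1; slopes of the chords Δ_i = (y_(i+1) - y_i)/h_i = -3, -1.
  1·M_0 + 4·M_1 + 1·M_2 = 6(Δ_1 - Δ_0) = 12
Natural end conditions: M_0 = M_2 = 0.
Solving the tridiagonal system: M_0 = 0, M_1 = 3, M_2 = 0.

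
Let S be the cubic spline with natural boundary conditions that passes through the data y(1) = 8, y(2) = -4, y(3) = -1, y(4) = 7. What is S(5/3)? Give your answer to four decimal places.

Let M_i = S''(x_i). Step sizes h_i = 1, 1, 1; slopes of the chords Δ_i = (y_(i+1) - y_i)/h_i = -12, 3, 8.
  1·M_0 + 4·M_1 + 1·M_2 = 6(Δ_1 - Δ_0) = 90
  1·M_1 + 4·M_2 + 1·M_3 = 6(Δ_2 - Δ_1) = 30
Natural end conditions: M_0 = M_3 = 0.
Solving the tridiagonal system: M_0 = 0, M_1 = 22, M_2 = 2, M_3 = 0.
On [1, 2], S(x) = 8 - 47/3·(x - 1) + 0·(x - 1)² + 11/3·(x - 1)³.
With (x - 1) = 2/3: S(5/3) = -110/81.

-1.3580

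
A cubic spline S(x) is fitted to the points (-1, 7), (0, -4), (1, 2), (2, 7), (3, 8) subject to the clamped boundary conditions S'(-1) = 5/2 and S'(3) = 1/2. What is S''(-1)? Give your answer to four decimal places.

Put m_i = S'' at the i-th knot. Here h = (1, 1, 1, 1) and Δ = (-11, 6, 5, 1), so the interior equations h_(i-1)·m_(i-1) + 2(h_(i-1)+h_i)·m_i + h_i·m_(i+1) = 6(Δ_i − Δ_(i-1)) read
  1·m_0 + 4·m_1 + 1·m_2 = 6(Δ_1 - Δ_0) = 102
  1·m_1 + 4·m_2 + 1·m_3 = 6(Δ_2 - Δ_1) = -6
  1·m_2 + 4·m_3 + 1·m_4 = 6(Δ_3 - Δ_2) = -24
Clamped end conditions give two more equations: 2h_0·m_0 + h_0·m_1 = 6(Δ_0 - S'(-1)) = -81 and h_3·m_3 + 2h_3·m_4 = 6(S'(3) - Δ_3) = -3.
Solving: m_0 = -1751/28, m_1 = 617/14, m_2 = -47/4, m_3 = -43/14, m_4 = 1/28.

-62.5357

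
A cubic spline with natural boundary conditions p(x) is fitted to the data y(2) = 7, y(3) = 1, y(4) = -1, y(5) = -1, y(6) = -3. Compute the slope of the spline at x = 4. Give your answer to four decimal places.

Write σ_i for p''(x_i). With h_i = 1, 1, 1, 1 and divided differences Δ_i = -6, -2, 0, -2, the continuity of p' gives the tridiagonal system
  1·σ_0 + 4·σ_1 + 1·σ_2 = 6(Δ_1 - Δ_0) = 24
  1·σ_1 + 4·σ_2 + 1·σ_3 = 6(Δ_2 - Δ_1) = 12
  1·σ_2 + 4·σ_3 + 1·σ_4 = 6(Δ_3 - Δ_2) = -12
Natural end conditions: σ_0 = σ_4 = 0.
Hence σ_0 = 0, σ_1 = 75/14, σ_2 = 18/7, σ_3 = -51/14, σ_4 = 0.
On [4, 5], p'(x) = b_2 + 2c_2·(x - 4) + 3d_2·(x - 4)² with b_2 = Δ_2 - h_2(2σ_2 + σ_3)/6 = -1/4, c_2 = σ_2/2 = 9/7, d_2 = (σ_3 - σ_2)/(6h_2) = -29/28. So p'(4) = -1/4.

-0.2500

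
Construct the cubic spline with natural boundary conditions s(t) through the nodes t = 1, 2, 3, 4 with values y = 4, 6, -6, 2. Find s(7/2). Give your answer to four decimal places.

Put m_i = s'' at the i-th knot. Here h = (1, 1, 1) and Δ = (2, -12, 8), so the interior equations h_(i-1)·m_(i-1) + 2(h_(i-1)+h_i)·m_i + h_i·m_(i+1) = 6(Δ_i − Δ_(i-1)) read
  1·m_0 + 4·m_1 + 1·m_2 = 6(Δ_1 - Δ_0) = -84
  1·m_1 + 4·m_2 + 1·m_3 = 6(Δ_2 - Δ_1) = 120
Natural end conditions: m_0 = m_3 = 0.
Solving the tridiagonal system: m_0 = 0, m_1 = -152/5, m_2 = 188/5, m_3 = 0.
On [3, 4], s(t) = -6 - 68/15·(t - 3) + 94/5·(t - 3)² - 94/15·(t - 3)³.
With (t - 3) = 1/2: s(7/2) = -87/20.

-4.3500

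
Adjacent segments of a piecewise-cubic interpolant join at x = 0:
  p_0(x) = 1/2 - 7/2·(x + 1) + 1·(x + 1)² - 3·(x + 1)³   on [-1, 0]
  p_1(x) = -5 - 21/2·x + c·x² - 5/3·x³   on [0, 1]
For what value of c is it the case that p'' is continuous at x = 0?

-8

p_0''(x) = 2 - 18·(x + 1), so p_0''(0) = -16. On the right, p_1''(0) = 2c, so c = -8.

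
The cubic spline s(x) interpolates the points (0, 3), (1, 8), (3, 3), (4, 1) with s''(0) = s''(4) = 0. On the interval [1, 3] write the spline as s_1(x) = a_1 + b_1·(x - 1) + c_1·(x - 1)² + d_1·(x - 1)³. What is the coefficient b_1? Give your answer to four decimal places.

2.1250

Write M_i for s''(x_i). With h_i = 1, 2, 1 and divided differences Δ_i = 5, -5/2, -2, the continuity of s' gives the tridiagonal system
  1·M_0 + 6·M_1 + 2·M_2 = 6(Δ_1 - Δ_0) = -45
  2·M_1 + 6·M_2 + 1·M_3 = 6(Δ_2 - Δ_1) = 3
Natural end conditions: M_0 = M_3 = 0.
Forward elimination and back-substitution give M_0 = 0, M_1 = -69/8, M_2 = 27/8, M_3 = 0.
On [1, 3], with s_1(x) = a_1 + b_1·(x - 1) + c_1·(x - 1)² + d_1·(x - 1)³: c_1 = M_1/2 = -69/16, d_1 = (M_2 - M_1)/(6h_1) = 1, b_1 = Δ_1 - h_1(2M_1 + M_2)/6 = 17/8.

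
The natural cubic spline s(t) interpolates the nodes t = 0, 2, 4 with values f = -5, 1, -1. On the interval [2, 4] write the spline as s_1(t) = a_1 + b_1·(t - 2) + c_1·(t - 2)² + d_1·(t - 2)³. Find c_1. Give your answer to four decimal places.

-1.5000

With m_i denoting the second derivative at x_i, h_i = 2, 2, and Δ_i = (y_(i+1) − y_i)/h_i = 3, -1:
  2·m_0 + 8·m_1 + 2·m_2 = 6(Δ_1 - Δ_0) = -24
Natural end conditions: m_0 = m_2 = 0.
Solving the tridiagonal system: m_0 = 0, m_1 = -3, m_2 = 0.
On [2, 4], with s_1(t) = a_1 + b_1·(t - 2) + c_1·(t - 2)² + d_1·(t - 2)³: c_1 = m_1/2 = -3/2, d_1 = (m_2 - m_1)/(6h_1) = 1/4, b_1 = Δ_1 - h_1(2m_1 + m_2)/6 = 1.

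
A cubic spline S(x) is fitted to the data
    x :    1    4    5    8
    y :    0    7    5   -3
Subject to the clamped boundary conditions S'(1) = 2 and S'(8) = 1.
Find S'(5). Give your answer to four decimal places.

Put M_i = S'' at the i-th knot. Here h = (3, 1, 3) and Δ = (7/3, -2, -8/3), so the interior equations h_(i-1)·M_(i-1) + 2(h_(i-1)+h_i)·M_i + h_i·M_(i+1) = 6(Δ_i − Δ_(i-1)) read
  3·M_0 + 8·M_1 + 1·M_2 = 6(Δ_1 - Δ_0) = -26
  1·M_1 + 8·M_2 + 3·M_3 = 6(Δ_2 - Δ_1) = -4
Clamped end conditions give two more equations: 2h_0·M_0 + h_0·M_1 = 6(Δ_0 - S'(1)) = 2 and h_2·M_2 + 2h_2·M_3 = 6(S'(8) - Δ_2) = 22.
Solving: M_0 = 376/165, M_1 = -214/55, M_2 = -94/55, M_3 = 746/165.
On [5, 8], S'(x) = b_2 + 2c_2·(x - 5) + 3d_2·(x - 5)² with b_2 = Δ_2 - h_2(2M_2 + M_3)/6 = -177/55, c_2 = M_2/2 = -47/55, d_2 = (M_3 - M_2)/(6h_2) = 514/1485. So S'(5) = -177/55.

-3.2182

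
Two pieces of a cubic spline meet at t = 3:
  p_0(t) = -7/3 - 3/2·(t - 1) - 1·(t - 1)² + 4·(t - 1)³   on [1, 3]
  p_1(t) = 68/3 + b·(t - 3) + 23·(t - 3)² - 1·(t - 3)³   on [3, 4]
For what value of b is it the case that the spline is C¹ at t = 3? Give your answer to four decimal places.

42.5000

p_0'(t) = -3/2 - 2·(t - 1) + 12·(t - 1)², so p_0'(3) = 85/2. On the right, p_1'(3) = b, so b = 85/2.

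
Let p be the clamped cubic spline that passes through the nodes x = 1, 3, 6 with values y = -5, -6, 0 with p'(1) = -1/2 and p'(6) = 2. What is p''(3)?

2

With m_i denoting the second derivative at x_i, h_i = 2, 3, and Δ_i = (y_(i+1) − y_i)/h_i = -1/2, 2:
  2·m_0 + 10·m_1 + 3·m_2 = 6(Δ_1 - Δ_0) = 15
Clamped end conditions give two more equations: 2h_0·m_0 + h_0·m_1 = 6(Δ_0 - p'(1)) = 0 and h_1·m_1 + 2h_1·m_2 = 6(p'(6) - Δ_1) = 0.
Forward elimination and back-substitution give m_0 = -1, m_1 = 2, m_2 = -1.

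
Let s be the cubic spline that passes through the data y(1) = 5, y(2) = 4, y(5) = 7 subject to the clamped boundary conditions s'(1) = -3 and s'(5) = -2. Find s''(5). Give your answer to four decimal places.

-4.2500

With M_i denoting the second derivative at x_i, h_i = 1, 3, and Δ_i = (y_(i+1) − y_i)/h_i = -1, 1:
  1·M_0 + 8·M_1 + 3·M_2 = 6(Δ_1 - Δ_0) = 12
Clamped end conditions give two more equations: 2h_0·M_0 + h_0·M_1 = 6(Δ_0 - s'(1)) = 12 and h_1·M_1 + 2h_1·M_2 = 6(s'(5) - Δ_1) = -18.
Solving the tridiagonal system: M_0 = 19/4, M_1 = 5/2, M_2 = -17/4.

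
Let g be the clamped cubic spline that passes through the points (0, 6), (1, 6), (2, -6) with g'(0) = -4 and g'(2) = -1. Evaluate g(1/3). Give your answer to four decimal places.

With M_i denoting the second derivative at x_i, h_i = 1, 1, and Δ_i = (y_(i+1) − y_i)/h_i = 0, -12:
  1·M_0 + 4·M_1 + 1·M_2 = 6(Δ_1 - Δ_0) = -72
Clamped end conditions give two more equations: 2h_0·M_0 + h_0·M_1 = 6(Δ_0 - g'(0)) = 24 and h_1·M_1 + 2h_1·M_2 = 6(g'(2) - Δ_1) = 66.
Solving: M_0 = 63/2, M_1 = -39, M_2 = 105/2.
On [0, 1], g(x) = 6 - 4·x + 63/4·x² - 47/4·x³.
With x = 1/3: g(1/3) = 323/54.

5.9815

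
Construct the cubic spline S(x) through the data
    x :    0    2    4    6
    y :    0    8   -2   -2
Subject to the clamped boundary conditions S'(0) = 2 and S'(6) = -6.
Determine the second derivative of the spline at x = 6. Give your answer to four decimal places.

-14.0667

Write m_i for S''(x_i). With h_i = 2, 2, 2 and divided differences Δ_i = 4, -5, 0, the continuity of S' gives the tridiagonal system
  2·m_0 + 8·m_1 + 2·m_2 = 6(Δ_1 - Δ_0) = -54
  2·m_1 + 8·m_2 + 2·m_3 = 6(Δ_2 - Δ_1) = 30
Clamped end conditions give two more equations: 2h_0·m_0 + h_0·m_1 = 6(Δ_0 - S'(0)) = 12 and h_2·m_2 + 2h_2·m_3 = 6(S'(6) - Δ_2) = -36.
Hence m_0 = 131/15, m_1 = -172/15, m_2 = 152/15, m_3 = -211/15.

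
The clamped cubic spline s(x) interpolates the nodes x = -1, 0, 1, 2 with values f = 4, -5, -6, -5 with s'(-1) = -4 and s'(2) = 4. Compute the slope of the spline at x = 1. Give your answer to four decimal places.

Put σ_i = s'' at the i-th knot. Here h = (1, 1, 1) and Δ = (-9, -1, 1), so the interior equations h_(i-1)·σ_(i-1) + 2(h_(i-1)+h_i)·σ_i + h_i·σ_(i+1) = 6(Δ_i − Δ_(i-1)) read
  1·σ_0 + 4·σ_1 + 1·σ_2 = 6(Δ_1 - Δ_0) = 48
  1·σ_1 + 4·σ_2 + 1·σ_3 = 6(Δ_2 - Δ_1) = 12
Clamped end conditions give two more equations: 2h_0·σ_0 + h_0·σ_1 = 6(Δ_0 - s'(-1)) = -30 and h_2·σ_2 + 2h_2·σ_3 = 6(s'(2) - Δ_2) = 18.
Hence σ_0 = -74/3, σ_1 = 58/3, σ_2 = -14/3, σ_3 = 34/3.
On [1, 2], s'(x) = b_2 + 2c_2·(x - 1) + 3d_2·(x - 1)² with b_2 = Δ_2 - h_2(2σ_2 + σ_3)/6 = 2/3, c_2 = σ_2/2 = -7/3, d_2 = (σ_3 - σ_2)/(6h_2) = 8/3. So s'(1) = 2/3.

0.6667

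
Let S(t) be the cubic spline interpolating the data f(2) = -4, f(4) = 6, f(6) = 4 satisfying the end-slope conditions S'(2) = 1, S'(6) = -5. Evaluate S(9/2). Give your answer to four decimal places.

With M_i denoting the second derivative at x_i, h_i = 2, 2, and Δ_i = (y_(i+1) − y_i)/h_i = 5, -1:
  2·M_0 + 8·M_1 + 2·M_2 = 6(Δ_1 - Δ_0) = -36
Clamped end conditions give two more equations: 2h_0·M_0 + h_0·M_1 = 6(Δ_0 - S'(2)) = 24 and h_1·M_1 + 2h_1·M_2 = 6(S'(6) - Δ_1) = -24.
Hence M_0 = 9, M_1 = -6, M_2 = -3.
On [4, 6], S(t) = 6 + 4·(t - 4) - 3·(t - 4)² + 1/4·(t - 4)³.
With (t - 4) = 1/2: S(9/2) = 233/32.

7.2813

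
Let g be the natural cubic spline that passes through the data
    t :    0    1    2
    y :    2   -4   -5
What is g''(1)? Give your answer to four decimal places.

7.5000

Put σ_i = g'' at the i-th knot. Here h = (1, 1) and Δ = (-6, -1), so the interior equations h_(i-1)·σ_(i-1) + 2(h_(i-1)+h_i)·σ_i + h_i·σ_(i+1) = 6(Δ_i − Δ_(i-1)) read
  1·σ_0 + 4·σ_1 + 1·σ_2 = 6(Δ_1 - Δ_0) = 30
Natural end conditions: σ_0 = σ_2 = 0.
Hence σ_0 = 0, σ_1 = 15/2, σ_2 = 0.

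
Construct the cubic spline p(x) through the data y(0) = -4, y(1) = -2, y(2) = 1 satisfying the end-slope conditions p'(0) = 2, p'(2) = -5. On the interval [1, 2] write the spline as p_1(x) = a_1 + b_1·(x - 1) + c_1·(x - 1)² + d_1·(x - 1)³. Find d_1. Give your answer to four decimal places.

With M_i denoting the second derivative at x_i, h_i = 1, 1, and Δ_i = (y_(i+1) − y_i)/h_i = 2, 3:
  1·M_0 + 4·M_1 + 1·M_2 = 6(Δ_1 - Δ_0) = 6
Clamped end conditions give two more equations: 2h_0·M_0 + h_0·M_1 = 6(Δ_0 - p'(0)) = 0 and h_1·M_1 + 2h_1·M_2 = 6(p'(2) - Δ_1) = -48.
Hence M_0 = -5, M_1 = 10, M_2 = -29.
On [1, 2], with p_1(x) = a_1 + b_1·(x - 1) + c_1·(x - 1)² + d_1·(x - 1)³: c_1 = M_1/2 = 5, d_1 = (M_2 - M_1)/(6h_1) = -13/2, b_1 = Δ_1 - h_1(2M_1 + M_2)/6 = 9/2.

-6.5000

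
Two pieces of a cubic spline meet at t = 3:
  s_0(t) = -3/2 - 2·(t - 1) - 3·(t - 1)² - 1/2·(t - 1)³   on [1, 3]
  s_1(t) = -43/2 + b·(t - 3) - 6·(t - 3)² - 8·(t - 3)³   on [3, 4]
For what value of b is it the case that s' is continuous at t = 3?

s_0'(t) = -2 - 6·(t - 1) - 3/2·(t - 1)², so s_0'(3) = -20. On the right, s_1'(3) = b, so b = -20.

-20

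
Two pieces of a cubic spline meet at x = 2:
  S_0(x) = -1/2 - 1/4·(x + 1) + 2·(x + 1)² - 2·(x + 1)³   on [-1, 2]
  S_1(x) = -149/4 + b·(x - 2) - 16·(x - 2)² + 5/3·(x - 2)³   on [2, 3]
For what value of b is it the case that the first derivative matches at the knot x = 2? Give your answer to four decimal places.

S_0'(x) = -1/4 + 4·(x + 1) - 6·(x + 1)², so S_0'(2) = -169/4. On the right, S_1'(2) = b, so b = -169/4.

-42.2500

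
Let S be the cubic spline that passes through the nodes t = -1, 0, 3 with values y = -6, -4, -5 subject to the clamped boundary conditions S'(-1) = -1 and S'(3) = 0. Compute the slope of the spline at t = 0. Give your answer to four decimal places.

2.5000

Let m_i = S''(x_i). Step sizes h_i = 1, 3; slopes of the chords Δ_i = (y_(i+1) - y_i)/h_i = 2, -1/3.
  1·m_0 + 8·m_1 + 3·m_2 = 6(Δ_1 - Δ_0) = -14
Clamped end conditions give two more equations: 2h_0·m_0 + h_0·m_1 = 6(Δ_0 - S'(-1)) = 18 and h_1·m_1 + 2h_1·m_2 = 6(S'(3) - Δ_1) = 2.
Forward elimination and back-substitution give m_0 = 11, m_1 = -4, m_2 = 7/3.
On [0, 3], S'(t) = b_1 + 2c_1·t + 3d_1·t² with b_1 = Δ_1 - h_1(2m_1 + m_2)/6 = 5/2, c_1 = m_1/2 = -2, d_1 = (m_2 - m_1)/(6h_1) = 19/54. So S'(0) = 5/2.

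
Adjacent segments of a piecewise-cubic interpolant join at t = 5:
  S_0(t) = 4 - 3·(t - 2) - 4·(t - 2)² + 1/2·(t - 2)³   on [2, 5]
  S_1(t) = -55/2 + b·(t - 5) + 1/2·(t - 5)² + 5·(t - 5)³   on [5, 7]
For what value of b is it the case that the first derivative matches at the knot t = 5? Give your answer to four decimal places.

S_0'(t) = -3 - 8·(t - 2) + 3/2·(t - 2)², so S_0'(5) = -27/2. On the right, S_1'(5) = b, so b = -27/2.

-13.5000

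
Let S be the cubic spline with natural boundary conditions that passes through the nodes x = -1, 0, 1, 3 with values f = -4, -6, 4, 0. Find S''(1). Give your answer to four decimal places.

-15.6522

With M_i denoting the second derivative at x_i, h_i = 1, 1, 2, and Δ_i = (y_(i+1) − y_i)/h_i = -2, 10, -2:
  1·M_0 + 4·M_1 + 1·M_2 = 6(Δ_1 - Δ_0) = 72
  1·M_1 + 6·M_2 + 2·M_3 = 6(Δ_2 - Δ_1) = -72
Natural end conditions: M_0 = M_3 = 0.
Forward elimination and back-substitution give M_0 = 0, M_1 = 504/23, M_2 = -360/23, M_3 = 0.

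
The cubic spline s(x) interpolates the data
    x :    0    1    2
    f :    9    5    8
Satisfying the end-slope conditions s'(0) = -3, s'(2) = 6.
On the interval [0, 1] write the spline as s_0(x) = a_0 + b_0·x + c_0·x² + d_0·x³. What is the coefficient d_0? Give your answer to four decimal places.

3.5000

Put M_i = s'' at the i-th knot. Here h = (1, 1) and Δ = (-4, 3), so the interior equations h_(i-1)·M_(i-1) + 2(h_(i-1)+h_i)·M_i + h_i·M_(i+1) = 6(Δ_i − Δ_(i-1)) read
  1·M_0 + 4·M_1 + 1·M_2 = 6(Δ_1 - Δ_0) = 42
Clamped end conditions give two more equations: 2h_0·M_0 + h_0·M_1 = 6(Δ_0 - s'(0)) = -6 and h_1·M_1 + 2h_1·M_2 = 6(s'(2) - Δ_1) = 18.
Hence M_0 = -9, M_1 = 12, M_2 = 3.
On [0, 1], with s_0(x) = a_0 + b_0·x + c_0·x² + d_0·x³: c_0 = M_0/2 = -9/2, d_0 = (M_1 - M_0)/(6h_0) = 7/2, b_0 = Δ_0 - h_0(2M_0 + M_1)/6 = -3.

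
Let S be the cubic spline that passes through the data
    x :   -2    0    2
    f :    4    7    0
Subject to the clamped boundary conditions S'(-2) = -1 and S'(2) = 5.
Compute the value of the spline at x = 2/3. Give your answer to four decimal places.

3.7037

Put M_i = S'' at the i-th knot. Here h = (2, 2) and Δ = (3/2, -7/2), so the interior equations h_(i-1)·M_(i-1) + 2(h_(i-1)+h_i)·M_i + h_i·M_(i+1) = 6(Δ_i − Δ_(i-1)) read
  2·M_0 + 8·M_1 + 2·M_2 = 6(Δ_1 - Δ_0) = -30
Clamped end conditions give two more equations: 2h_0·M_0 + h_0·M_1 = 6(Δ_0 - S'(-2)) = 15 and h_1·M_1 + 2h_1·M_2 = 6(S'(2) - Δ_1) = 51.
Solving: M_0 = 9, M_1 = -21/2, M_2 = 18.
On [0, 2], S(x) = 7 - 5/2·x - 21/4·x² + 19/8·x³.
With x = 2/3: S(2/3) = 100/27.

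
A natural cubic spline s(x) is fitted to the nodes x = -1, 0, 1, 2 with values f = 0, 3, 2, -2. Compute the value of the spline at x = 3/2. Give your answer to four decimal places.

Let M_i = s''(x_i). Step sizes h_i = 1, 1, 1; slopes of the chords Δ_i = (y_(i+1) - y_i)/h_i = 3, -1, -4.
  1·M_0 + 4·M_1 + 1·M_2 = 6(Δ_1 - Δ_0) = -24
  1·M_1 + 4·M_2 + 1·M_3 = 6(Δ_2 - Δ_1) = -18
Natural end conditions: M_0 = M_3 = 0.
Solving: M_0 = 0, M_1 = -26/5, M_2 = -16/5, M_3 = 0.
On [1, 2], s(x) = 2 - 44/15·(x - 1) - 8/5·(x - 1)² + 8/15·(x - 1)³.
With (x - 1) = 1/2: s(3/2) = 1/5.

0.2000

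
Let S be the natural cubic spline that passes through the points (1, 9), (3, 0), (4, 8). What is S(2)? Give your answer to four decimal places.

Put m_i = S'' at the i-th knot. Here h = (2, 1) and Δ = (-9/2, 8), so the interior equations h_(i-1)·m_(i-1) + 2(h_(i-1)+h_i)·m_i + h_i·m_(i+1) = 6(Δ_i − Δ_(i-1)) read
  2·m_0 + 6·m_1 + 1·m_2 = 6(Δ_1 - Δ_0) = 75
Natural end conditions: m_0 = m_2 = 0.
Solving the tridiagonal system: m_0 = 0, m_1 = 25/2, m_2 = 0.
On [1, 3], S(x) = 9 - 26/3·(x - 1) + 0·(x - 1)² + 25/24·(x - 1)³.
With (x - 1) = 1: S(2) = 11/8.

1.3750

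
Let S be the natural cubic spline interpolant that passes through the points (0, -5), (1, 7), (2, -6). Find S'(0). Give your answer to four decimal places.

18.2500

Write M_i for S''(x_i). With h_i = 1, 1 and divided differences Δ_i = 12, -13, the continuity of S' gives the tridiagonal system
  1·M_0 + 4·M_1 + 1·M_2 = 6(Δ_1 - Δ_0) = -150
Natural end conditions: M_0 = M_2 = 0.
Forward elimination and back-substitution give M_0 = 0, M_1 = -75/2, M_2 = 0.
On [0, 1], S'(x) = b_0 + 2c_0·x + 3d_0·x² with b_0 = Δ_0 - h_0(2M_0 + M_1)/6 = 73/4, c_0 = M_0/2 = 0, d_0 = (M_1 - M_0)/(6h_0) = -25/4. So S'(0) = 73/4.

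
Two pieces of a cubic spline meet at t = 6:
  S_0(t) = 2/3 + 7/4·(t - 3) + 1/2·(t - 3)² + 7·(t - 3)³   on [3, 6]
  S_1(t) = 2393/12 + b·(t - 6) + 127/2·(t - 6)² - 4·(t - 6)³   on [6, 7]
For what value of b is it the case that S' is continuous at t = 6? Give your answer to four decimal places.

193.7500

S_0'(t) = 7/4 + 1·(t - 3) + 21·(t - 3)², so S_0'(6) = 775/4. On the right, S_1'(6) = b, so b = 775/4.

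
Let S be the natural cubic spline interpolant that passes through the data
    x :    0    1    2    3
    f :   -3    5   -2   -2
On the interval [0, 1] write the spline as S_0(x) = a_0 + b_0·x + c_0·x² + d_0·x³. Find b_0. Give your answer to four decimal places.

12.4667

Put M_i = S'' at the i-th knot. Here h = (1, 1, 1) and Δ = (8, -7, 0), so the interior equations h_(i-1)·M_(i-1) + 2(h_(i-1)+h_i)·M_i + h_i·M_(i+1) = 6(Δ_i − Δ_(i-1)) read
  1·M_0 + 4·M_1 + 1·M_2 = 6(Δ_1 - Δ_0) = -90
  1·M_1 + 4·M_2 + 1·M_3 = 6(Δ_2 - Δ_1) = 42
Natural end conditions: M_0 = M_3 = 0.
Solving: M_0 = 0, M_1 = -134/5, M_2 = 86/5, M_3 = 0.
On [0, 1], with S_0(x) = a_0 + b_0·x + c_0·x² + d_0·x³: c_0 = M_0/2 = 0, d_0 = (M_1 - M_0)/(6h_0) = -67/15, b_0 = Δ_0 - h_0(2M_0 + M_1)/6 = 187/15.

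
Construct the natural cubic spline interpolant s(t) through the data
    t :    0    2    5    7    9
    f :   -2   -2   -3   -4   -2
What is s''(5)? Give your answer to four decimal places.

-0.3081

Write m_i for s''(x_i). With h_i = 2, 3, 2, 2 and divided differences Δ_i = 0, -1/3, -1/2, 1, the continuity of s' gives the tridiagonal system
  2·m_0 + 10·m_1 + 3·m_2 = 6(Δ_1 - Δ_0) = -2
  3·m_1 + 10·m_2 + 2·m_3 = 6(Δ_2 - Δ_1) = -1
  2·m_2 + 8·m_3 + 2·m_4 = 6(Δ_3 - Δ_2) = 9
Natural end conditions: m_0 = m_4 = 0.
Forward elimination and back-substitution give m_0 = 0, m_1 = -37/344, m_2 = -53/172, m_3 = 827/688, m_4 = 0.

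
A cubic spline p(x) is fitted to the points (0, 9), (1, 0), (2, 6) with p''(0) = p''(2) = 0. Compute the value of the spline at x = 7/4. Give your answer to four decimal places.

3.6211

Write m_i for p''(x_i). With h_i = 1, 1 and divided differences Δ_i = -9, 6, the continuity of p' gives the tridiagonal system
  1·m_0 + 4·m_1 + 1·m_2 = 6(Δ_1 - Δ_0) = 90
Natural end conditions: m_0 = m_2 = 0.
Hence m_0 = 0, m_1 = 45/2, m_2 = 0.
On [1, 2], p(x) = 0 - 3/2·(x - 1) + 45/4·(x - 1)² - 15/4·(x - 1)³.
With (x - 1) = 3/4: p(7/4) = 927/256.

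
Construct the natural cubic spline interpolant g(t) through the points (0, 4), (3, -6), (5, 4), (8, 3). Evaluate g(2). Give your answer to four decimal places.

Write M_i for g''(x_i). With h_i = 3, 2, 3 and divided differences Δ_i = -10/3, 5, -1/3, the continuity of g' gives the tridiagonal system
  3·M_0 + 10·M_1 + 2·M_2 = 6(Δ_1 - Δ_0) = 50
  2·M_1 + 10·M_2 + 3·M_3 = 6(Δ_2 - Δ_1) = -32
Natural end conditions: M_0 = M_3 = 0.
Hence M_0 = 0, M_1 = 47/8, M_2 = -35/8, M_3 = 0.
On [0, 3], g(t) = 4 - 301/48·t + 0·t² + 47/144·t³.
With t = 2: g(2) = -427/72.

-5.9306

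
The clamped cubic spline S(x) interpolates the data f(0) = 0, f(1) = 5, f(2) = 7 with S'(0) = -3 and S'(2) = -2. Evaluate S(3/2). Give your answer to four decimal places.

Let m_i = S''(x_i). Step sizes h_i = 1, 1; slopes of the chords Δ_i = (y_(i+1) - y_i)/h_i = 5, 2.
  1·m_0 + 4·m_1 + 1·m_2 = 6(Δ_1 - Δ_0) = -18
Clamped end conditions give two more equations: 2h_0·m_0 + h_0·m_1 = 6(Δ_0 - S'(0)) = 48 and h_1·m_1 + 2h_1·m_2 = 6(S'(2) - Δ_1) = -24.
Solving the tridiagonal system: m_0 = 29, m_1 = -10, m_2 = -7.
On [1, 2], S(x) = 5 + 13/2·(x - 1) - 5·(x - 1)² + 1/2·(x - 1)³.
With (x - 1) = 1/2: S(3/2) = 113/16.

7.0625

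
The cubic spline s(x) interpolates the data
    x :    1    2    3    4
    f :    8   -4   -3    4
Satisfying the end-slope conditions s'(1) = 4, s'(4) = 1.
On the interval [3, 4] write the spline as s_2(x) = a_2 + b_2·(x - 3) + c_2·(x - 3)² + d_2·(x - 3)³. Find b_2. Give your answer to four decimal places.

8.6000

Put m_i = s'' at the i-th knot. Here h = (1, 1, 1) and Δ = (-12, 1, 7), so the interior equations h_(i-1)·m_(i-1) + 2(h_(i-1)+h_i)·m_i + h_i·m_(i+1) = 6(Δ_i − Δ_(i-1)) read
  1·m_0 + 4·m_1 + 1·m_2 = 6(Δ_1 - Δ_0) = 78
  1·m_1 + 4·m_2 + 1·m_3 = 6(Δ_2 - Δ_1) = 36
Clamped end conditions give two more equations: 2h_0·m_0 + h_0·m_1 = 6(Δ_0 - s'(1)) = -96 and h_2·m_2 + 2h_2·m_3 = 6(s'(4) - Δ_2) = -36.
Forward elimination and back-substitution give m_0 = -326/5, m_1 = 172/5, m_2 = 28/5, m_3 = -104/5.
On [3, 4], with s_2(x) = a_2 + b_2·(x - 3) + c_2·(x - 3)² + d_2·(x - 3)³: c_2 = m_2/2 = 14/5, d_2 = (m_3 - m_2)/(6h_2) = -22/5, b_2 = Δ_2 - h_2(2m_2 + m_3)/6 = 43/5.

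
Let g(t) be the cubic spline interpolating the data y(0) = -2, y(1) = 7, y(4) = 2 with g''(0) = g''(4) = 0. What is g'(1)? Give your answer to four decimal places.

Put σ_i = g'' at the i-th knot. Here h = (1, 3) and Δ = (9, -5/3), so the interior equations h_(i-1)·σ_(i-1) + 2(h_(i-1)+h_i)·σ_i + h_i·σ_(i+1) = 6(Δ_i − Δ_(i-1)) read
  1·σ_0 + 8·σ_1 + 3·σ_2 = 6(Δ_1 - Δ_0) = -64
Natural end conditions: σ_0 = σ_2 = 0.
Solving: σ_0 = 0, σ_1 = -8, σ_2 = 0.
On [1, 4], g'(t) = b_1 + 2c_1·(t - 1) + 3d_1·(t - 1)² with b_1 = Δ_1 - h_1(2σ_1 + σ_2)/6 = 19/3, c_1 = σ_1/2 = -4, d_1 = (σ_2 - σ_1)/(6h_1) = 4/9. So g'(1) = 19/3.

6.3333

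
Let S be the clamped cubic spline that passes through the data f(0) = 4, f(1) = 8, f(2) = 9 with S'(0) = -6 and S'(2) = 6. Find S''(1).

-21

Put m_i = S'' at the i-th knot. Here h = (1, 1) and Δ = (4, 1), so the interior equations h_(i-1)·m_(i-1) + 2(h_(i-1)+h_i)·m_i + h_i·m_(i+1) = 6(Δ_i − Δ_(i-1)) read
  1·m_0 + 4·m_1 + 1·m_2 = 6(Δ_1 - Δ_0) = -18
Clamped end conditions give two more equations: 2h_0·m_0 + h_0·m_1 = 6(Δ_0 - S'(0)) = 60 and h_1·m_1 + 2h_1·m_2 = 6(S'(2) - Δ_1) = 30.
Forward elimination and back-substitution give m_0 = 81/2, m_1 = -21, m_2 = 51/2.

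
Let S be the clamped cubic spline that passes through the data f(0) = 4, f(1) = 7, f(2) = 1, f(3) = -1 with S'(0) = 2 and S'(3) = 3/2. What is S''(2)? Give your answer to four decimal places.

9.2667

With σ_i denoting the second derivative at x_i, h_i = 1, 1, 1, and Δ_i = (y_(i+1) − y_i)/h_i = 3, -6, -2:
  1·σ_0 + 4·σ_1 + 1·σ_2 = 6(Δ_1 - Δ_0) = -54
  1·σ_1 + 4·σ_2 + 1·σ_3 = 6(Δ_2 - Δ_1) = 24
Clamped end conditions give two more equations: 2h_0·σ_0 + h_0·σ_1 = 6(Δ_0 - S'(0)) = 6 and h_2·σ_2 + 2h_2·σ_3 = 6(S'(3) - Δ_2) = 21.
Solving the tridiagonal system: σ_0 = 187/15, σ_1 = -284/15, σ_2 = 139/15, σ_3 = 88/15.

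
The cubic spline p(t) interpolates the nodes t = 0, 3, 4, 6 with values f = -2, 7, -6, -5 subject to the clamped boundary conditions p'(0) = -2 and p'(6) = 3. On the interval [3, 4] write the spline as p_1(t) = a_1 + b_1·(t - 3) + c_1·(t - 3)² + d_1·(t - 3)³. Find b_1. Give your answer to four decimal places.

-9.4643

Let m_i = p''(x_i). Step sizes h_i = 3, 1, 2; slopes of the chords Δ_i = (y_(i+1) - y_i)/h_i = 3, -13, 1/2.
  3·m_0 + 8·m_1 + 1·m_2 = 6(Δ_1 - Δ_0) = -96
  1·m_1 + 6·m_2 + 2·m_3 = 6(Δ_2 - Δ_1) = 81
Clamped end conditions give two more equations: 2h_0·m_0 + h_0·m_1 = 6(Δ_0 - p'(0)) = 30 and h_2·m_2 + 2h_2·m_3 = 6(p'(6) - Δ_2) = 15.
Hence m_0 = 629/42, m_1 = -419/21, m_2 = 785/42, m_3 = -235/42.
On [3, 4], with p_1(t) = a_1 + b_1·(t - 3) + c_1·(t - 3)² + d_1·(t - 3)³: c_1 = m_1/2 = -419/42, d_1 = (m_2 - m_1)/(6h_1) = 541/84, b_1 = Δ_1 - h_1(2m_1 + m_2)/6 = -265/28.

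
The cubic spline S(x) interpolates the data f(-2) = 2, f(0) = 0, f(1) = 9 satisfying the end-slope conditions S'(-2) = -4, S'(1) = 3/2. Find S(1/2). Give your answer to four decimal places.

With m_i denoting the second derivative at x_i, h_i = 2, 1, and Δ_i = (y_(i+1) − y_i)/h_i = -1, 9:
  2·m_0 + 6·m_1 + 1·m_2 = 6(Δ_1 - Δ_0) = 60
Clamped end conditions give two more equations: 2h_0·m_0 + h_0·m_1 = 6(Δ_0 - S'(-2)) = 18 and h_1·m_1 + 2h_1·m_2 = 6(S'(1) - Δ_1) = -45.
Solving: m_0 = -11/3, m_1 = 49/3, m_2 = -92/3.
On [0, 1], S(x) = 0 + 26/3·x + 49/6·x² - 47/6·x³.
With x = 1/2: S(1/2) = 259/48.

5.3958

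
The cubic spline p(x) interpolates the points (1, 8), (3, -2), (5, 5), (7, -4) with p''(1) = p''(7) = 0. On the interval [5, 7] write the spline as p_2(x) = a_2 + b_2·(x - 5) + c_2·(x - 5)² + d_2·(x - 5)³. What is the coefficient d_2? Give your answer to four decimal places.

0.6750

With M_i denoting the second derivative at x_i, h_i = 2, 2, 2, and Δ_i = (y_(i+1) − y_i)/h_i = -5, 7/2, -9/2:
  2·M_0 + 8·M_1 + 2·M_2 = 6(Δ_1 - Δ_0) = 51
  2·M_1 + 8·M_2 + 2·M_3 = 6(Δ_2 - Δ_1) = -48
Natural end conditions: M_0 = M_3 = 0.
Solving: M_0 = 0, M_1 = 42/5, M_2 = -81/10, M_3 = 0.
On [5, 7], with p_2(x) = a_2 + b_2·(x - 5) + c_2·(x - 5)² + d_2·(x - 5)³: c_2 = M_2/2 = -81/20, d_2 = (M_3 - M_2)/(6h_2) = 27/40, b_2 = Δ_2 - h_2(2M_2 + M_3)/6 = 9/10.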